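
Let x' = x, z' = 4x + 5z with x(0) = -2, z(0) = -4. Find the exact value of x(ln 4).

A = [[1,0],[4,5]]; eigenvalues λ = 5, 1.
Eigenvectors: (0,-1) for λ=5, (1,-1) for λ=1.
From the initial condition, c_1 = 6, c_2 = -2.
x(ln 4) = (6)(4^5)(0) + (-2)(4^1)(1) = -8.

-8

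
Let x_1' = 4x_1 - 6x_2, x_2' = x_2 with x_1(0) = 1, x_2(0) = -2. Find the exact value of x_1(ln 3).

A = [[4,-6],[0,1]]; eigenvalues λ = 4, 1.
Eigenvectors: (-1,0) for λ=4, (-2,-1) for λ=1.
From the initial condition, c_1 = -5, c_2 = 2.
x_1(ln 3) = (-5)(3^4)(-1) + (2)(3^1)(-2) = 393.

393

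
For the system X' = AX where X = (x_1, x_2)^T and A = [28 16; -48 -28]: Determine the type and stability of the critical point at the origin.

A = [[28,16],[-48,-28]]; det(A-λI) = λ^2 - 16.
λ = -4, 4: opposite signs.

saddle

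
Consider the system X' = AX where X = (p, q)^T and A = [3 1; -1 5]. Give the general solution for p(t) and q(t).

Coefficient matrix A = [[3, 1], [-1, 5]].
Characteristic polynomial det(A - λI) = λ^2 - 8λ + 16 = 0.
Single eigenvalue λ = 4 with algebraic multiplicity 2.
Eigenvector v = (-1,-1); generalized eigenvector w with (A-λI)w=v is (2,1).
General solution: e^(4t)[c_1·v + c_2·(t·v + w)].

p(t) = -c_1e^(4t) - c_2te^(4t) + 2c_2e^(4t), q(t) = -c_1e^(4t) - c_2te^(4t) + c_2e^(4t)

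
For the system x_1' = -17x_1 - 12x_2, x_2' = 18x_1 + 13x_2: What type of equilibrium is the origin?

saddle

A = [[-17,-12],[18,13]]; det(A-λI) = λ^2 + 4λ - 5.
λ = -5, 1: opposite signs.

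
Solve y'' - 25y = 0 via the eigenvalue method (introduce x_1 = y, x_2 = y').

y(t) = c_1e^(-5t) + c_2e^(5t)

Let x_1 = y, x_2 = y'. Then x_1' = x_2 and x_2' = 25x_1.
A = [[0,1],[25,0]]; det(A-λI) = λ^2 - 25.
Eigenvalues λ = -5, 5 with eigenvectors (1,-5), (1,5).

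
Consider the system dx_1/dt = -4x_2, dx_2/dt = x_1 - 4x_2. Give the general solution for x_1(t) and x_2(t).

Coefficient matrix A = [[0, -4], [1, -4]].
Characteristic polynomial det(A - λI) = λ^2 + 4λ + 4 = 0.
Single eigenvalue λ = -2 with algebraic multiplicity 2.
Eigenvector v = (2,1); generalized eigenvector w with (A-λI)w=v is (1,0).
General solution: e^(-2t)[C_1·v + C_2·(t·v + w)].

x_1(t) = 2C_1e^(-2t) + 2C_2te^(-2t) + C_2e^(-2t), x_2(t) = C_1e^(-2t) + C_2te^(-2t)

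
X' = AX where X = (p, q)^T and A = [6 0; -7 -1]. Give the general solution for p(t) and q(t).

p(t) = -c_1e^(6t), q(t) = c_1e^(6t) - c_2e^(-t)

Coefficient matrix A = [[6, 0], [-7, -1]].
Characteristic polynomial det(A - λI) = λ^2 - 5λ - 6 = 0.
Eigenvalues λ = 6, -1.
For λ=6: (A-λI) row 2 is [-7, -7], so an eigenvector is (-1, 1).
For λ=-1: (A-λI) row 1 is [7, 0], so an eigenvector is (0, -1).
General solution: c_1e^(6t)(-1,1) + c_2e^(-t)(0,-1).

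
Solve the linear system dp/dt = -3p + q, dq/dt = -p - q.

Coefficient matrix A = [[-3, 1], [-1, -1]].
Characteristic polynomial det(A - λI) = λ^2 + 4λ + 4 = 0.
Single eigenvalue λ = -2 with algebraic multiplicity 2.
Eigenvector v = (1,1); generalized eigenvector w with (A-λI)w=v is (1,2).
General solution: e^(-2t)[c_1·v + c_2·(t·v + w)].

p(t) = c_1e^(-2t) + c_2te^(-2t) + c_2e^(-2t), q(t) = c_1e^(-2t) + c_2te^(-2t) + 2c_2e^(-2t)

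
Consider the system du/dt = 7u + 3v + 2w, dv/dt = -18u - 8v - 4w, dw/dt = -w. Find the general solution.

u(t) = C_1e^(-2t) + C_2e^(t) - C_3e^(-t), v(t) = -3C_1e^(-2t) - 2C_2e^(t) + 2C_3e^(-t), w(t) = C_3e^(-t)

Coefficient matrix A = [[7, 3, 2], [-18, -8, -4], [0, 0, -1]].
det(A - λI) = 0 gives eigenvalues λ = -2, 1, -1.
For λ=-2: eigenvector (1,-3,0).
For λ=1: eigenvector (1,-2,0).
For λ=-1: eigenvector (-1,2,1).
General solution: C_1e^(-2t)(1,-3,0) + C_2e^(t)(1,-2,0) + C_3e^(-t)(-1,2,1).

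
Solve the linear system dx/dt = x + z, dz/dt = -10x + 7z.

x(t) = K_1e^(4t)sin(t) - K_2e^(4t)cos(t), z(t) = 3K_1e^(4t)sin(t) + K_1e^(4t)cos(t) + K_2e^(4t)sin(t) - 3K_2e^(4t)cos(t)

Coefficient matrix A = [[1, 1], [-10, 7]].
Characteristic polynomial det(A - λI) = λ^2 - 8λ + 17 = 0.
Eigenvalues λ = 4 ± i (complex conjugate pair).
For λ=4+i: an eigenvector is (0,1) - i(1,3) = (0 - i, 1 - 3i).
A real fundamental pair from Re and Im of e^((4+i)t)v: X_1 = e^(4t)(cos(t)·(0,1) + sin(t)·(1,3)), X_2 = e^(4t)(sin(t)·(0,1) - cos(t)·(1,3)).
General solution: K_1X_1 + K_2X_2.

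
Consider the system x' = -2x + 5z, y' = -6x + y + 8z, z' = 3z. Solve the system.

Coefficient matrix A = [[-2, 0, 5], [-6, 1, 8], [0, 0, 3]].
det(A - λI) = 0 gives eigenvalues λ = 3, 1, -2.
For λ=3: eigenvector (1,1,1).
For λ=1: eigenvector (0,1,0).
For λ=-2: eigenvector (1,2,0).
General solution: C_1e^(3t)(1,1,1) + C_2e^(t)(0,1,0) + C_3e^(-2t)(1,2,0).

x(t) = C_1e^(3t) + C_3e^(-2t), y(t) = C_1e^(3t) + C_2e^(t) + 2C_3e^(-2t), z(t) = C_1e^(3t)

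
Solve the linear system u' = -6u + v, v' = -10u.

u(t) = K_1e^(-3t)cos(t) + K_2e^(-3t)sin(t), v(t) = -K_1e^(-3t)sin(t) + 3K_1e^(-3t)cos(t) + 3K_2e^(-3t)sin(t) + K_2e^(-3t)cos(t)

Coefficient matrix A = [[-6, 1], [-10, 0]].
Characteristic polynomial det(A - λI) = λ^2 + 6λ + 10 = 0.
Eigenvalues λ = -3 ± i (complex conjugate pair).
For λ=-3+i: an eigenvector is (1,3) - i(0,-1) = (1, 3 + i).
A real fundamental pair from Re and Im of e^((-3+i)t)v: X_1 = e^(-3t)(cos(t)·(1,3) + sin(t)·(0,-1)), X_2 = e^(-3t)(sin(t)·(1,3) - cos(t)·(0,-1)).
General solution: K_1X_1 + K_2X_2.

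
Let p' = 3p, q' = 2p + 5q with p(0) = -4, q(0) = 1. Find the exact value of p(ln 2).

-32

A = [[3,0],[2,5]]; eigenvalues λ = 5, 3.
Eigenvectors: (0,1) for λ=5, (1,-1) for λ=3.
From the initial condition, c_1 = -3, c_2 = -4.
p(ln 2) = (-3)(2^5)(0) + (-4)(2^3)(1) = -32.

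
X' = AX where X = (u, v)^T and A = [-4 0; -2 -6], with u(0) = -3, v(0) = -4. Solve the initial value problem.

u(t) = -3e^(-4t), v(t) = 3e^(-4t) - 7e^(-6t)

Coefficient matrix A = [[-4, 0], [-2, -6]].
Characteristic polynomial det(A - λI) = λ^2 + 10λ + 24 = 0.
Eigenvalues λ = -6, -4.
For λ=-6: (A-λI) row 1 is [2, 0], so an eigenvector is (0, 1).
For λ=-4: (A-λI) row 2 is [-2, -2], so an eigenvector is (1, -1).
General solution: C_1e^(-6t)(0,1) + C_2e^(-4t)(1,-1).
Applying u(0)=-3, v(0)=-4 gives C_1=-7, C_2=-3.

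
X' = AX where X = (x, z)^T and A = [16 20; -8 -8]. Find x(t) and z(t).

x(t) = -2c_1e^(4t)sin(4t) + c_1e^(4t)cos(4t) + c_2e^(4t)sin(4t) + 2c_2e^(4t)cos(4t), z(t) = c_1e^(4t)sin(4t) - c_1e^(4t)cos(4t) - c_2e^(4t)sin(4t) - c_2e^(4t)cos(4t)

Coefficient matrix A = [[16, 20], [-8, -8]].
Characteristic polynomial det(A - λI) = λ^2 - 8λ + 32 = 0.
Eigenvalues λ = 4 ± 4i (complex conjugate pair).
For λ=4+4i: an eigenvector is (1,-1) - i(-2,1) = (1 + 2i, -1 - i).
A real fundamental pair from Re and Im of e^((4+4i)t)v: X_1 = e^(4t)(cos(4t)·(1,-1) + sin(4t)·(-2,1)), X_2 = e^(4t)(sin(4t)·(1,-1) - cos(4t)·(-2,1)).
General solution: c_1X_1 + c_2X_2.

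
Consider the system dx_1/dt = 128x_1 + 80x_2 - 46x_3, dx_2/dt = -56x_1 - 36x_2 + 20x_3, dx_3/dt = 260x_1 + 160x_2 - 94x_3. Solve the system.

x_1(t) = 5c_1e^(4t) - 2c_2e^(-4t) - 3c_3e^(-2t), x_2(t) = -2c_1e^(4t) + c_2e^(-4t) + 2c_3e^(-2t), x_3(t) = 10c_1e^(4t) - 4c_2e^(-4t) - 5c_3e^(-2t)

Coefficient matrix A = [[128, 80, -46], [-56, -36, 20], [260, 160, -94]].
det(A - λI) = 0 gives eigenvalues λ = 4, -4, -2.
For λ=4: eigenvector (5,-2,10).
For λ=-4: eigenvector (-2,1,-4).
For λ=-2: eigenvector (-3,2,-5).
General solution: c_1e^(4t)(5,-2,10) + c_2e^(-4t)(-2,1,-4) + c_3e^(-2t)(-3,2,-5).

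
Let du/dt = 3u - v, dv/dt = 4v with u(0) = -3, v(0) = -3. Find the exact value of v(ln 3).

A = [[3,-1],[0,4]]; eigenvalues λ = 3, 4.
Eigenvectors: (-1,0) for λ=3, (-1,1) for λ=4.
From the initial condition, c_1 = 6, c_2 = -3.
v(ln 3) = (6)(3^3)(0) + (-3)(3^4)(1) = -243.

-243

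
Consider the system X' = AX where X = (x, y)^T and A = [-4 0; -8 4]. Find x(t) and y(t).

x(t) = C_1e^(-4t), y(t) = C_1e^(-4t) - C_2e^(4t)

Coefficient matrix A = [[-4, 0], [-8, 4]].
Characteristic polynomial det(A - λI) = λ^2 - 16 = 0.
Eigenvalues λ = -4, 4.
For λ=-4: (A-λI) row 2 is [-8, 8], so an eigenvector is (1, 1).
For λ=4: (A-λI) row 1 is [-8, 0], so an eigenvector is (0, -1).
General solution: C_1e^(-4t)(1,1) + C_2e^(4t)(0,-1).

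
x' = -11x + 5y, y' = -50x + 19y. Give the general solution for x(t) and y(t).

x(t) = -c_1e^(4t)sin(5t) + c_2e^(4t)cos(5t), y(t) = -3c_1e^(4t)sin(5t) - c_1e^(4t)cos(5t) - c_2e^(4t)sin(5t) + 3c_2e^(4t)cos(5t)

Coefficient matrix A = [[-11, 5], [-50, 19]].
Characteristic polynomial det(A - λI) = λ^2 - 8λ + 41 = 0.
Eigenvalues λ = 4 ± 5i (complex conjugate pair).
For λ=4+5i: an eigenvector is (0,-1) - i(-1,-3) = (0 + i, -1 + 3i).
A real fundamental pair from Re and Im of e^((4+5i)t)v: X_1 = e^(4t)(cos(5t)·(0,-1) + sin(5t)·(-1,-3)), X_2 = e^(4t)(sin(5t)·(0,-1) - cos(5t)·(-1,-3)).
General solution: c_1X_1 + c_2X_2.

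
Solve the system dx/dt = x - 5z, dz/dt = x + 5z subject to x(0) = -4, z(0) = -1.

Coefficient matrix A = [[1, -5], [1, 5]].
Characteristic polynomial det(A - λI) = λ^2 - 6λ + 10 = 0.
Eigenvalues λ = 3 ± i (complex conjugate pair).
For λ=3+i: an eigenvector is (1,0) - i(-2,1) = (1 + 2i, 0 - i).
A real fundamental pair from Re and Im of e^((3+i)t)v: X_1 = e^(3t)(cos(t)·(1,0) + sin(t)·(-2,1)), X_2 = e^(3t)(sin(t)·(1,0) - cos(t)·(-2,1)).
General solution: K_1X_1 + K_2X_2.
Applying x(0)=-4, z(0)=-1 gives K_1=-6, K_2=1.

x(t) = 13e^(3t)sin(t) - 4e^(3t)cos(t), z(t) = -6e^(3t)sin(t) - e^(3t)cos(t)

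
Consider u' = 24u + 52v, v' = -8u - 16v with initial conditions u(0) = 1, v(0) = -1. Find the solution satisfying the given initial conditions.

u(t) = -8e^(4t)sin(4t) + e^(4t)cos(4t), v(t) = 3e^(4t)sin(4t) - e^(4t)cos(4t)

Coefficient matrix A = [[24, 52], [-8, -16]].
Characteristic polynomial det(A - λI) = λ^2 - 8λ + 32 = 0.
Eigenvalues λ = 4 ± 4i (complex conjugate pair).
For λ=4+4i: an eigenvector is (2,-1) - i(-3,1) = (2 + 3i, -1 - i).
A real fundamental pair from Re and Im of e^((4+4i)t)v: X_1 = e^(4t)(cos(4t)·(2,-1) + sin(4t)·(-3,1)), X_2 = e^(4t)(sin(4t)·(2,-1) - cos(4t)·(-3,1)).
General solution: K_1X_1 + K_2X_2.
Applying u(0)=1, v(0)=-1 gives K_1=2, K_2=-1.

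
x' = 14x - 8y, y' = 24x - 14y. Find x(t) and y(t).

x(t) = -2K_1e^(2t) - K_2e^(-2t), y(t) = -3K_1e^(2t) - 2K_2e^(-2t)

Coefficient matrix A = [[14, -8], [24, -14]].
Characteristic polynomial det(A - λI) = λ^2 - 4 = 0.
Eigenvalues λ = 2, -2.
For λ=2: (A-λI) row 1 is [12, -8], so an eigenvector is (-2, -3).
For λ=-2: (A-λI) row 1 is [16, -8], so an eigenvector is (-1, -2).
General solution: K_1e^(2t)(-2,-3) + K_2e^(-2t)(-1,-2).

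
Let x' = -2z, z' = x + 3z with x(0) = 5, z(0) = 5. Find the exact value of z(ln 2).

A = [[0,-2],[1,3]]; eigenvalues λ = 1, 2.
Eigenvectors: (-2,1) for λ=1, (1,-1) for λ=2.
From the initial condition, c_1 = -10, c_2 = -15.
z(ln 2) = (-10)(2^1)(1) + (-15)(2^2)(-1) = 40.

40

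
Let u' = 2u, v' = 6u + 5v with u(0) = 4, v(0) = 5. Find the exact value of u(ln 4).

A = [[2,0],[6,5]]; eigenvalues λ = 5, 2.
Eigenvectors: (0,1) for λ=5, (-1,2) for λ=2.
From the initial condition, c_1 = 13, c_2 = -4.
u(ln 4) = (13)(4^5)(0) + (-4)(4^2)(-1) = 64.

64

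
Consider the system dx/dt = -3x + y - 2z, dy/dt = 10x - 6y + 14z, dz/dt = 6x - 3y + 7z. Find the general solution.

x(t) = -K_2e^(-2t) + K_3e^(-t), y(t) = 2K_1e^(t) + K_2e^(-2t) + 2K_3e^(-t), z(t) = K_1e^(t) + K_2e^(-2t)

Coefficient matrix A = [[-3, 1, -2], [10, -6, 14], [6, -3, 7]].
det(A - λI) = 0 gives eigenvalues λ = 1, -2, -1.
For λ=1: eigenvector (0,2,1).
For λ=-2: eigenvector (-1,1,1).
For λ=-1: eigenvector (1,2,0).
General solution: K_1e^(t)(0,2,1) + K_2e^(-2t)(-1,1,1) + K_3e^(-t)(1,2,0).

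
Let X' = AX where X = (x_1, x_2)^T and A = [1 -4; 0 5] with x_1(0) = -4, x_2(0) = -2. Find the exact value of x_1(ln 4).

2024

A = [[1,-4],[0,5]]; eigenvalues λ = 1, 5.
Eigenvectors: (-1,0) for λ=1, (-1,1) for λ=5.
From the initial condition, c_1 = 6, c_2 = -2.
x_1(ln 4) = (6)(4^1)(-1) + (-2)(4^5)(-1) = 2024.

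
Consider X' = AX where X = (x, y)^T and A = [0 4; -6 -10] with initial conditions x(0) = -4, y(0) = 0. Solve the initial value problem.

x(t) = -12e^(-4t) + 8e^(-6t), y(t) = 12e^(-4t) - 12e^(-6t)

Coefficient matrix A = [[0, 4], [-6, -10]].
Characteristic polynomial det(A - λI) = λ^2 + 10λ + 24 = 0.
Eigenvalues λ = -4, -6.
For λ=-4: (A-λI) row 1 is [4, 4], so an eigenvector is (1, -1).
For λ=-6: (A-λI) row 1 is [6, 4], so an eigenvector is (-2, 3).
General solution: C_1e^(-4t)(1,-1) + C_2e^(-6t)(-2,3).
Applying x(0)=-4, y(0)=0 gives C_1=-12, C_2=-4.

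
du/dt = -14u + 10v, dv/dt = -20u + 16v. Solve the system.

Coefficient matrix A = [[-14, 10], [-20, 16]].
Characteristic polynomial det(A - λI) = λ^2 - 2λ - 24 = 0.
Eigenvalues λ = -4, 6.
For λ=-4: (A-λI) row 1 is [-10, 10], so an eigenvector is (-1, -1).
For λ=6: (A-λI) row 1 is [-20, 10], so an eigenvector is (1, 2).
General solution: K_1e^(-4t)(-1,-1) + K_2e^(6t)(1,2).

u(t) = -K_1e^(-4t) + K_2e^(6t), v(t) = -K_1e^(-4t) + 2K_2e^(6t)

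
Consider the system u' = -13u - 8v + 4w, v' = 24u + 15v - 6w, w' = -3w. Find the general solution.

u(t) = c_1e^(3t) + 2c_2e^(-t) - 2c_3e^(-3t), v(t) = -2c_1e^(3t) - 3c_2e^(-t) + 3c_3e^(-3t), w(t) = c_3e^(-3t)

Coefficient matrix A = [[-13, -8, 4], [24, 15, -6], [0, 0, -3]].
det(A - λI) = 0 gives eigenvalues λ = 3, -1, -3.
For λ=3: eigenvector (1,-2,0).
For λ=-1: eigenvector (2,-3,0).
For λ=-3: eigenvector (-2,3,1).
General solution: c_1e^(3t)(1,-2,0) + c_2e^(-t)(2,-3,0) + c_3e^(-3t)(-2,3,1).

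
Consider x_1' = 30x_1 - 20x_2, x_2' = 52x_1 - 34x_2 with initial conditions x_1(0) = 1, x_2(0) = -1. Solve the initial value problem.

x_1(t) = 13e^(-2t)sin(4t) + e^(-2t)cos(4t), x_2(t) = 21e^(-2t)sin(4t) - e^(-2t)cos(4t)

Coefficient matrix A = [[30, -20], [52, -34]].
Characteristic polynomial det(A - λI) = λ^2 + 4λ + 20 = 0.
Eigenvalues λ = -2 ± 4i (complex conjugate pair).
For λ=-2+4i: an eigenvector is (-1,-2) - i(2,3) = (-1 - 2i, -2 - 3i).
A real fundamental pair from Re and Im of e^((-2+4i)t)v: X_1 = e^(-2t)(cos(4t)·(-1,-2) + sin(4t)·(2,3)), X_2 = e^(-2t)(sin(4t)·(-1,-2) - cos(4t)·(2,3)).
General solution: c_1X_1 + c_2X_2.
Applying x_1(0)=1, x_2(0)=-1 gives c_1=5, c_2=-3.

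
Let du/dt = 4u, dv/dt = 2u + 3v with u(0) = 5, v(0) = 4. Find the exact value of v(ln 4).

2176

A = [[4,0],[2,3]]; eigenvalues λ = 4, 3.
Eigenvectors: (1,2) for λ=4, (0,1) for λ=3.
From the initial condition, c_1 = 5, c_2 = -6.
v(ln 4) = (5)(4^4)(2) + (-6)(4^3)(1) = 2176.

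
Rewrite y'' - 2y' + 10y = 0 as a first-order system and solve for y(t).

Let x_1 = y, x_2 = y'. Then x_1' = x_2 and x_2' = -10x_1 + 2x_2.
A = [[0,1],[-10,2]]; det(A-λI) = λ^2 - 2λ + 10.
Eigenvalues λ = 1 ± 3i.

y(t) = K_1e^(t)cos(3t) + K_2e^(t)sin(3t)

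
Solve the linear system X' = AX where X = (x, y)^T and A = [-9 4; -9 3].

Coefficient matrix A = [[-9, 4], [-9, 3]].
Characteristic polynomial det(A - λI) = λ^2 + 6λ + 9 = 0.
Single eigenvalue λ = -3 with algebraic multiplicity 2.
Eigenvector v = (2,3); generalized eigenvector w with (A-λI)w=v is (-1,-1).
General solution: e^(-3t)[K_1·v + K_2·(t·v + w)].

x(t) = 2K_1e^(-3t) + 2K_2te^(-3t) - K_2e^(-3t), y(t) = 3K_1e^(-3t) + 3K_2te^(-3t) - K_2e^(-3t)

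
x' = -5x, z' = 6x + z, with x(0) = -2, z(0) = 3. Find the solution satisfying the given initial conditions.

Coefficient matrix A = [[-5, 0], [6, 1]].
Characteristic polynomial det(A - λI) = λ^2 + 4λ - 5 = 0.
Eigenvalues λ = -5, 1.
For λ=-5: (A-λI) row 2 is [6, 6], so an eigenvector is (1, -1).
For λ=1: (A-λI) row 1 is [-6, 0], so an eigenvector is (0, -1).
General solution: c_1e^(-5t)(1,-1) + c_2e^(t)(0,-1).
Applying x(0)=-2, z(0)=3 gives c_1=-2, c_2=-1.

x(t) = -2e^(-5t), z(t) = e^(t) + 2e^(-5t)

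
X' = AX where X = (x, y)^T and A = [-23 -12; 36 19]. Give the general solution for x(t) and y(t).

x(t) = K_1e^(t) + 2K_2e^(-5t), y(t) = -2K_1e^(t) - 3K_2e^(-5t)

Coefficient matrix A = [[-23, -12], [36, 19]].
Characteristic polynomial det(A - λI) = λ^2 + 4λ - 5 = 0.
Eigenvalues λ = 1, -5.
For λ=1: (A-λI) row 1 is [-24, -12], so an eigenvector is (1, -2).
For λ=-5: (A-λI) row 1 is [-18, -12], so an eigenvector is (2, -3).
General solution: K_1e^(t)(1,-2) + K_2e^(-5t)(2,-3).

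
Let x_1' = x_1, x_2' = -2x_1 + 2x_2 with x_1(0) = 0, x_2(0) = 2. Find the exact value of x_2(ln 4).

A = [[1,0],[-2,2]]; eigenvalues λ = 2, 1.
Eigenvectors: (0,-1) for λ=2, (1,2) for λ=1.
From the initial condition, c_1 = -2, c_2 = 0.
x_2(ln 4) = (-2)(4^2)(-1) + (0)(4^1)(2) = 32.

32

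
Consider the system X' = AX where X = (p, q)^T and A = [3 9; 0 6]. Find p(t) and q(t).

Coefficient matrix A = [[3, 9], [0, 6]].
Characteristic polynomial det(A - λI) = λ^2 - 9λ + 18 = 0.
Eigenvalues λ = 6, 3.
For λ=6: (A-λI) row 1 is [-3, 9], so an eigenvector is (3, 1).
For λ=3: (A-λI) row 1 is [0, 9], so an eigenvector is (1, 0).
General solution: K_1e^(6t)(3,1) + K_2e^(3t)(1,0).

p(t) = 3K_1e^(6t) + K_2e^(3t), q(t) = K_1e^(6t)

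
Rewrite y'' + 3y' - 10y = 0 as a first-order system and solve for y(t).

Let x_1 = y, x_2 = y'. Then x_1' = x_2 and x_2' = 10x_1 - 3x_2.
A = [[0,1],[10,-3]]; det(A-λI) = λ^2 + 3λ - 10.
Eigenvalues λ = -5, 2 with eigenvectors (1,-5), (1,2).

y(t) = C_1e^(-5t) + C_2e^(2t)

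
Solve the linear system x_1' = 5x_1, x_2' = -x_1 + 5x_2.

Coefficient matrix A = [[5, 0], [-1, 5]].
Characteristic polynomial det(A - λI) = λ^2 - 10λ + 25 = 0.
Single eigenvalue λ = 5 with algebraic multiplicity 2.
Eigenvector v = (0,-1); generalized eigenvector w with (A-λI)w=v is (1,0).
General solution: e^(5t)[c_1·v + c_2·(t·v + w)].

x_1(t) = c_2e^(5t), x_2(t) = -c_1e^(5t) - c_2te^(5t)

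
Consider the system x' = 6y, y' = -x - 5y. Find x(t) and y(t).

Coefficient matrix A = [[0, 6], [-1, -5]].
Characteristic polynomial det(A - λI) = λ^2 + 5λ + 6 = 0.
Eigenvalues λ = -3, -2.
For λ=-3: (A-λI) row 1 is [3, 6], so an eigenvector is (-2, 1).
For λ=-2: (A-λI) row 1 is [2, 6], so an eigenvector is (-3, 1).
General solution: C_1e^(-3t)(-2,1) + C_2e^(-2t)(-3,1).

x(t) = -2C_1e^(-3t) - 3C_2e^(-2t), y(t) = C_1e^(-3t) + C_2e^(-2t)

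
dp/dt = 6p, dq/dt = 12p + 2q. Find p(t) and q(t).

p(t) = K_1e^(6t), q(t) = 3K_1e^(6t) + K_2e^(2t)

Coefficient matrix A = [[6, 0], [12, 2]].
Characteristic polynomial det(A - λI) = λ^2 - 8λ + 12 = 0.
Eigenvalues λ = 6, 2.
For λ=6: (A-λI) row 2 is [12, -4], so an eigenvector is (1, 3).
For λ=2: (A-λI) row 1 is [4, 0], so an eigenvector is (0, 1).
General solution: K_1e^(6t)(1,3) + K_2e^(2t)(0,1).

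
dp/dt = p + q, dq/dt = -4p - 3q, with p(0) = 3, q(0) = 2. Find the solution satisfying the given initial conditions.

Coefficient matrix A = [[1, 1], [-4, -3]].
Characteristic polynomial det(A - λI) = λ^2 + 2λ + 1 = 0.
Single eigenvalue λ = -1 with algebraic multiplicity 2.
Eigenvector v = (-1,2); generalized eigenvector w with (A-λI)w=v is (-1,1).
General solution: e^(-t)[K_1·v + K_2·(t·v + w)].
Applying p(0)=3, q(0)=2 gives K_1=5, K_2=-8.

p(t) = 8te^(-t) + 3e^(-t), q(t) = -16te^(-t) + 2e^(-t)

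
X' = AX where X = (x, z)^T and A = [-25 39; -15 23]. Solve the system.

Coefficient matrix A = [[-25, 39], [-15, 23]].
Characteristic polynomial det(A - λI) = λ^2 + 2λ + 10 = 0.
Eigenvalues λ = -1 ± 3i (complex conjugate pair).
For λ=-1+3i: an eigenvector is (-3,-2) - i(-2,-1) = (-3 + 2i, -2 + i).
A real fundamental pair from Re and Im of e^((-1+3i)t)v: X_1 = e^(-t)(cos(3t)·(-3,-2) + sin(3t)·(-2,-1)), X_2 = e^(-t)(sin(3t)·(-3,-2) - cos(3t)·(-2,-1)).
General solution: K_1X_1 + K_2X_2.

x(t) = -2K_1e^(-t)sin(3t) - 3K_1e^(-t)cos(3t) - 3K_2e^(-t)sin(3t) + 2K_2e^(-t)cos(3t), z(t) = -K_1e^(-t)sin(3t) - 2K_1e^(-t)cos(3t) - 2K_2e^(-t)sin(3t) + K_2e^(-t)cos(3t)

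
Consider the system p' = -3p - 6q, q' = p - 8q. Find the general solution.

p(t) = 3C_1e^(-5t) + 2C_2e^(-6t), q(t) = C_1e^(-5t) + C_2e^(-6t)

Coefficient matrix A = [[-3, -6], [1, -8]].
Characteristic polynomial det(A - λI) = λ^2 + 11λ + 30 = 0.
Eigenvalues λ = -5, -6.
For λ=-5: (A-λI) row 1 is [2, -6], so an eigenvector is (3, 1).
For λ=-6: (A-λI) row 1 is [3, -6], so an eigenvector is (2, 1).
General solution: C_1e^(-5t)(3,1) + C_2e^(-6t)(2,1).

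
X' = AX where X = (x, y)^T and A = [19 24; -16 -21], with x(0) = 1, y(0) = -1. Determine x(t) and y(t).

x(t) = e^(-5t), y(t) = -e^(-5t)

Coefficient matrix A = [[19, 24], [-16, -21]].
Characteristic polynomial det(A - λI) = λ^2 + 2λ - 15 = 0.
Eigenvalues λ = -5, 3.
For λ=-5: (A-λI) row 1 is [24, 24], so an eigenvector is (1, -1).
For λ=3: (A-λI) row 1 is [16, 24], so an eigenvector is (3, -2).
General solution: c_1e^(-5t)(1,-1) + c_2e^(3t)(3,-2).
Applying x(0)=1, y(0)=-1 gives c_1=1, c_2=0.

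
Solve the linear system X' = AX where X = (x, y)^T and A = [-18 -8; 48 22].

x(t) = K_1e^(-2t) - K_2e^(6t), y(t) = -2K_1e^(-2t) + 3K_2e^(6t)

Coefficient matrix A = [[-18, -8], [48, 22]].
Characteristic polynomial det(A - λI) = λ^2 - 4λ - 12 = 0.
Eigenvalues λ = -2, 6.
For λ=-2: (A-λI) row 1 is [-16, -8], so an eigenvector is (1, -2).
For λ=6: (A-λI) row 1 is [-24, -8], so an eigenvector is (-1, 3).
General solution: K_1e^(-2t)(1,-2) + K_2e^(6t)(-1,3).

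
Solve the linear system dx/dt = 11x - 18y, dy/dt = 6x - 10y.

Coefficient matrix A = [[11, -18], [6, -10]].
Characteristic polynomial det(A - λI) = λ^2 - λ - 2 = 0.
Eigenvalues λ = -1, 2.
For λ=-1: (A-λI) row 1 is [12, -18], so an eigenvector is (3, 2).
For λ=2: (A-λI) row 1 is [9, -18], so an eigenvector is (2, 1).
General solution: K_1e^(-t)(3,2) + K_2e^(2t)(2,1).

x(t) = 3K_1e^(-t) + 2K_2e^(2t), y(t) = 2K_1e^(-t) + K_2e^(2t)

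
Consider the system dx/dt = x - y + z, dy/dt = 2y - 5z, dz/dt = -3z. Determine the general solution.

x(t) = C_1e^(t) - C_2e^(2t), y(t) = C_2e^(2t) + C_3e^(-3t), z(t) = C_3e^(-3t)

Coefficient matrix A = [[1, -1, 1], [0, 2, -5], [0, 0, -3]].
det(A - λI) = 0 gives eigenvalues λ = 1, 2, -3.
For λ=1: eigenvector (1,0,0).
For λ=2: eigenvector (-1,1,0).
For λ=-3: eigenvector (0,1,1).
General solution: C_1e^(t)(1,0,0) + C_2e^(2t)(-1,1,0) + C_3e^(-3t)(0,1,1).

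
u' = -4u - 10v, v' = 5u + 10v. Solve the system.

Coefficient matrix A = [[-4, -10], [5, 10]].
Characteristic polynomial det(A - λI) = λ^2 - 6λ + 10 = 0.
Eigenvalues λ = 3 ± i (complex conjugate pair).
For λ=3+i: an eigenvector is (-3,2) - i(1,-1) = (-3 - i, 2 + i).
A real fundamental pair from Re and Im of e^((3+i)t)v: X_1 = e^(3t)(cos(t)·(-3,2) + sin(t)·(1,-1)), X_2 = e^(3t)(sin(t)·(-3,2) - cos(t)·(1,-1)).
General solution: c_1X_1 + c_2X_2.

u(t) = c_1e^(3t)sin(t) - 3c_1e^(3t)cos(t) - 3c_2e^(3t)sin(t) - c_2e^(3t)cos(t), v(t) = -c_1e^(3t)sin(t) + 2c_1e^(3t)cos(t) + 2c_2e^(3t)sin(t) + c_2e^(3t)cos(t)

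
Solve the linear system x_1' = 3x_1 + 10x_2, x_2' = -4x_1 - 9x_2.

x_1(t) = -c_1e^(-3t)sin(2t) - 2c_1e^(-3t)cos(2t) - 2c_2e^(-3t)sin(2t) + c_2e^(-3t)cos(2t), x_2(t) = c_1e^(-3t)sin(2t) + c_1e^(-3t)cos(2t) + c_2e^(-3t)sin(2t) - c_2e^(-3t)cos(2t)

Coefficient matrix A = [[3, 10], [-4, -9]].
Characteristic polynomial det(A - λI) = λ^2 + 6λ + 13 = 0.
Eigenvalues λ = -3 ± 2i (complex conjugate pair).
For λ=-3+2i: an eigenvector is (-2,1) - i(-1,1) = (-2 + i, 1 - i).
A real fundamental pair from Re and Im of e^((-3+2i)t)v: X_1 = e^(-3t)(cos(2t)·(-2,1) + sin(2t)·(-1,1)), X_2 = e^(-3t)(sin(2t)·(-2,1) - cos(2t)·(-1,1)).
General solution: c_1X_1 + c_2X_2.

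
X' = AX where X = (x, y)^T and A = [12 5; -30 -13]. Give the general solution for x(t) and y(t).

Coefficient matrix A = [[12, 5], [-30, -13]].
Characteristic polynomial det(A - λI) = λ^2 + λ - 6 = 0.
Eigenvalues λ = 2, -3.
For λ=2: (A-λI) row 1 is [10, 5], so an eigenvector is (-1, 2).
For λ=-3: (A-λI) row 1 is [15, 5], so an eigenvector is (-1, 3).
General solution: C_1e^(2t)(-1,2) + C_2e^(-3t)(-1,3).

x(t) = -C_1e^(2t) - C_2e^(-3t), y(t) = 2C_1e^(2t) + 3C_2e^(-3t)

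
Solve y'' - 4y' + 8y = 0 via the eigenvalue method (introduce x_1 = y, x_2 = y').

Let x_1 = y, x_2 = y'. Then x_1' = x_2 and x_2' = -8x_1 + 4x_2.
A = [[0,1],[-8,4]]; det(A-λI) = λ^2 - 4λ + 8.
Eigenvalues λ = 2 ± 2i.

y(t) = K_1e^(2t)cos(2t) + K_2e^(2t)sin(2t)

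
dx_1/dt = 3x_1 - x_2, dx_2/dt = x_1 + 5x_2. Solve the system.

Coefficient matrix A = [[3, -1], [1, 5]].
Characteristic polynomial det(A - λI) = λ^2 - 8λ + 16 = 0.
Single eigenvalue λ = 4 with algebraic multiplicity 2.
Eigenvector v = (1,-1); generalized eigenvector w with (A-λI)w=v is (-2,1).
General solution: e^(4t)[K_1·v + K_2·(t·v + w)].

x_1(t) = K_1e^(4t) + K_2te^(4t) - 2K_2e^(4t), x_2(t) = -K_1e^(4t) - K_2te^(4t) + K_2e^(4t)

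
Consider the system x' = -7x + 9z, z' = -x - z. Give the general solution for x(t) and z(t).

x(t) = 3c_1e^(-4t) + 3c_2te^(-4t) - c_2e^(-4t), z(t) = c_1e^(-4t) + c_2te^(-4t)

Coefficient matrix A = [[-7, 9], [-1, -1]].
Characteristic polynomial det(A - λI) = λ^2 + 8λ + 16 = 0.
Single eigenvalue λ = -4 with algebraic multiplicity 2.
Eigenvector v = (3,1); generalized eigenvector w with (A-λI)w=v is (-1,0).
General solution: e^(-4t)[c_1·v + c_2·(t·v + w)].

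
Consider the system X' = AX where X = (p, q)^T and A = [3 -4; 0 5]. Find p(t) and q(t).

Coefficient matrix A = [[3, -4], [0, 5]].
Characteristic polynomial det(A - λI) = λ^2 - 8λ + 15 = 0.
Eigenvalues λ = 3, 5.
For λ=3: (A-λI) row 1 is [0, -4], so an eigenvector is (-1, 0).
For λ=5: (A-λI) row 1 is [-2, -4], so an eigenvector is (2, -1).
General solution: K_1e^(3t)(-1,0) + K_2e^(5t)(2,-1).

p(t) = -K_1e^(3t) + 2K_2e^(5t), q(t) = -K_2e^(5t)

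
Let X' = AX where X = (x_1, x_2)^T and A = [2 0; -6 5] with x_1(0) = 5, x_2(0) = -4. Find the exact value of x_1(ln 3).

A = [[2,0],[-6,5]]; eigenvalues λ = 2, 5.
Eigenvectors: (1,2) for λ=2, (0,-1) for λ=5.
From the initial condition, c_1 = 5, c_2 = 14.
x_1(ln 3) = (5)(3^2)(1) + (14)(3^5)(0) = 45.

45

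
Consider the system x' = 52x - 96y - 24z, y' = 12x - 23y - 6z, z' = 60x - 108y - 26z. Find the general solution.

Coefficient matrix A = [[52, -96, -24], [12, -23, -6], [60, -108, -26]].
det(A - λI) = 0 gives eigenvalues λ = 1, 4, -2.
For λ=1: eigenvector (0,1,-4).
For λ=4: eigenvector (1,0,2).
For λ=-2: eigenvector (4,2,1).
General solution: c_1e^(t)(0,1,-4) + c_2e^(4t)(1,0,2) + c_3e^(-2t)(4,2,1).

x(t) = c_2e^(4t) + 4c_3e^(-2t), y(t) = c_1e^(t) + 2c_3e^(-2t), z(t) = -4c_1e^(t) + 2c_2e^(4t) + c_3e^(-2t)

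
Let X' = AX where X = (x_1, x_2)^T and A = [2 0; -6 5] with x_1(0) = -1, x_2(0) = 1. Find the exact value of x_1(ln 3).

A = [[2,0],[-6,5]]; eigenvalues λ = 2, 5.
Eigenvectors: (1,2) for λ=2, (0,1) for λ=5.
From the initial condition, c_1 = -1, c_2 = 3.
x_1(ln 3) = (-1)(3^2)(1) + (3)(3^5)(0) = -9.

-9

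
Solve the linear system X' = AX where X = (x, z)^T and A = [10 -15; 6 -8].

Coefficient matrix A = [[10, -15], [6, -8]].
Characteristic polynomial det(A - λI) = λ^2 - 2λ + 10 = 0.
Eigenvalues λ = 1 ± 3i (complex conjugate pair).
For λ=1+3i: an eigenvector is (-1,-1) - i(2,1) = (-1 - 2i, -1 - i).
A real fundamental pair from Re and Im of e^((1+3i)t)v: X_1 = e^(t)(cos(3t)·(-1,-1) + sin(3t)·(2,1)), X_2 = e^(t)(sin(3t)·(-1,-1) - cos(3t)·(2,1)).
General solution: C_1X_1 + C_2X_2.

x(t) = 2C_1e^(t)sin(3t) - C_1e^(t)cos(3t) - C_2e^(t)sin(3t) - 2C_2e^(t)cos(3t), z(t) = C_1e^(t)sin(3t) - C_1e^(t)cos(3t) - C_2e^(t)sin(3t) - C_2e^(t)cos(3t)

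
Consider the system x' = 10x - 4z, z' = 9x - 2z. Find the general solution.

x(t) = -2c_1e^(4t) - 2c_2te^(4t) + c_2e^(4t), z(t) = -3c_1e^(4t) - 3c_2te^(4t) + 2c_2e^(4t)

Coefficient matrix A = [[10, -4], [9, -2]].
Characteristic polynomial det(A - λI) = λ^2 - 8λ + 16 = 0.
Single eigenvalue λ = 4 with algebraic multiplicity 2.
Eigenvector v = (-2,-3); generalized eigenvector w with (A-λI)w=v is (1,2).
General solution: e^(4t)[c_1·v + c_2·(t·v + w)].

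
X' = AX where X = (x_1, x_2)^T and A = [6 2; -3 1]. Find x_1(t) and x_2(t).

x_1(t) = c_1e^(4t) - 2c_2e^(3t), x_2(t) = -c_1e^(4t) + 3c_2e^(3t)

Coefficient matrix A = [[6, 2], [-3, 1]].
Characteristic polynomial det(A - λI) = λ^2 - 7λ + 12 = 0.
Eigenvalues λ = 4, 3.
For λ=4: (A-λI) row 1 is [2, 2], so an eigenvector is (1, -1).
For λ=3: (A-λI) row 1 is [3, 2], so an eigenvector is (-2, 3).
General solution: c_1e^(4t)(1,-1) + c_2e^(3t)(-2,3).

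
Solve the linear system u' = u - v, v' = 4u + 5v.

Coefficient matrix A = [[1, -1], [4, 5]].
Characteristic polynomial det(A - λI) = λ^2 - 6λ + 9 = 0.
Single eigenvalue λ = 3 with algebraic multiplicity 2.
Eigenvector v = (-1,2); generalized eigenvector w with (A-λI)w=v is (-1,3).
General solution: e^(3t)[K_1·v + K_2·(t·v + w)].

u(t) = -K_1e^(3t) - K_2te^(3t) - K_2e^(3t), v(t) = 2K_1e^(3t) + 2K_2te^(3t) + 3K_2e^(3t)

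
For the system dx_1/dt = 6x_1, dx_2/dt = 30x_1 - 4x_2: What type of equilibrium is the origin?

A = [[6,0],[30,-4]]; det(A-λI) = λ^2 - 2λ - 24.
λ = 6, -4: opposite signs.

saddle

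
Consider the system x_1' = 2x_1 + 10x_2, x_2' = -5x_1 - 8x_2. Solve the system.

x_1(t) = -K_1e^(-3t)sin(5t) - K_1e^(-3t)cos(5t) - K_2e^(-3t)sin(5t) + K_2e^(-3t)cos(5t), x_2(t) = K_1e^(-3t)sin(5t) - K_2e^(-3t)cos(5t)

Coefficient matrix A = [[2, 10], [-5, -8]].
Characteristic polynomial det(A - λI) = λ^2 + 6λ + 34 = 0.
Eigenvalues λ = -3 ± 5i (complex conjugate pair).
For λ=-3+5i: an eigenvector is (-1,0) - i(-1,1) = (-1 + i, 0 - i).
A real fundamental pair from Re and Im of e^((-3+5i)t)v: X_1 = e^(-3t)(cos(5t)·(-1,0) + sin(5t)·(-1,1)), X_2 = e^(-3t)(sin(5t)·(-1,0) - cos(5t)·(-1,1)).
General solution: K_1X_1 + K_2X_2.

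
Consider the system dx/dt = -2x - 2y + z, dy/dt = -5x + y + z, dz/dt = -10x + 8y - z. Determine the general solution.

Coefficient matrix A = [[-2, -2, 1], [-5, 1, 1], [-10, 8, -1]].
det(A - λI) = 0 gives eigenvalues λ = 3, -2, -3.
For λ=3: eigenvector (0,-1,-2).
For λ=-2: eigenvector (-1,-1,-2).
For λ=-3: eigenvector (-1,-1,-1).
General solution: K_1e^(3t)(0,-1,-2) + K_2e^(-2t)(-1,-1,-2) + K_3e^(-3t)(-1,-1,-1).

x(t) = -K_2e^(-2t) - K_3e^(-3t), y(t) = -K_1e^(3t) - K_2e^(-2t) - K_3e^(-3t), z(t) = -2K_1e^(3t) - 2K_2e^(-2t) - K_3e^(-3t)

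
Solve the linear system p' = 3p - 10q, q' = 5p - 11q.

Coefficient matrix A = [[3, -10], [5, -11]].
Characteristic polynomial det(A - λI) = λ^2 + 8λ + 17 = 0.
Eigenvalues λ = -4 ± i (complex conjugate pair).
For λ=-4+i: an eigenvector is (-3,-2) - i(-1,-1) = (-3 + i, -2 + i).
A real fundamental pair from Re and Im of e^((-4+i)t)v: X_1 = e^(-4t)(cos(t)·(-3,-2) + sin(t)·(-1,-1)), X_2 = e^(-4t)(sin(t)·(-3,-2) - cos(t)·(-1,-1)).
General solution: c_1X_1 + c_2X_2.

p(t) = -c_1e^(-4t)sin(t) - 3c_1e^(-4t)cos(t) - 3c_2e^(-4t)sin(t) + c_2e^(-4t)cos(t), q(t) = -c_1e^(-4t)sin(t) - 2c_1e^(-4t)cos(t) - 2c_2e^(-4t)sin(t) + c_2e^(-4t)cos(t)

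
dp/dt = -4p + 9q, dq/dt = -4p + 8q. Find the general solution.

Coefficient matrix A = [[-4, 9], [-4, 8]].
Characteristic polynomial det(A - λI) = λ^2 - 4λ + 4 = 0.
Single eigenvalue λ = 2 with algebraic multiplicity 2.
Eigenvector v = (3,2); generalized eigenvector w with (A-λI)w=v is (1,1).
General solution: e^(2t)[c_1·v + c_2·(t·v + w)].

p(t) = 3c_1e^(2t) + 3c_2te^(2t) + c_2e^(2t), q(t) = 2c_1e^(2t) + 2c_2te^(2t) + c_2e^(2t)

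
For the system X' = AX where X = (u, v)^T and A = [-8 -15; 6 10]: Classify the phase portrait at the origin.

unstable spiral

A = [[-8,-15],[6,10]]; det(A-λI) = λ^2 - 2λ + 10.
λ = 1 ± 3i: positive real part.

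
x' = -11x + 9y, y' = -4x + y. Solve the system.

Coefficient matrix A = [[-11, 9], [-4, 1]].
Characteristic polynomial det(A - λI) = λ^2 + 10λ + 25 = 0.
Single eigenvalue λ = -5 with algebraic multiplicity 2.
Eigenvector v = (-3,-2); generalized eigenvector w with (A-λI)w=v is (2,1).
General solution: e^(-5t)[K_1·v + K_2·(t·v + w)].

x(t) = -3K_1e^(-5t) - 3K_2te^(-5t) + 2K_2e^(-5t), y(t) = -2K_1e^(-5t) - 2K_2te^(-5t) + K_2e^(-5t)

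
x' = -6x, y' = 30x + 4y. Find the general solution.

Coefficient matrix A = [[-6, 0], [30, 4]].
Characteristic polynomial det(A - λI) = λ^2 + 2λ - 24 = 0.
Eigenvalues λ = -6, 4.
For λ=-6: (A-λI) row 2 is [30, 10], so an eigenvector is (-1, 3).
For λ=4: (A-λI) row 1 is [-10, 0], so an eigenvector is (0, 1).
General solution: c_1e^(-6t)(-1,3) + c_2e^(4t)(0,1).

x(t) = -c_1e^(-6t), y(t) = 3c_1e^(-6t) + c_2e^(4t)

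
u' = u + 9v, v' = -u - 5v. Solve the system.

Coefficient matrix A = [[1, 9], [-1, -5]].
Characteristic polynomial det(A - λI) = λ^2 + 4λ + 4 = 0.
Single eigenvalue λ = -2 with algebraic multiplicity 2.
Eigenvector v = (-3,1); generalized eigenvector w with (A-λI)w=v is (-1,0).
General solution: e^(-2t)[C_1·v + C_2·(t·v + w)].

u(t) = -3C_1e^(-2t) - 3C_2te^(-2t) - C_2e^(-2t), v(t) = C_1e^(-2t) + C_2te^(-2t)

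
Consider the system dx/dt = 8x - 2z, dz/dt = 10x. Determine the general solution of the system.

Coefficient matrix A = [[8, -2], [10, 0]].
Characteristic polynomial det(A - λI) = λ^2 - 8λ + 20 = 0.
Eigenvalues λ = 4 ± 2i (complex conjugate pair).
For λ=4+2i: an eigenvector is (-1,-2) - i(0,-1) = (-1, -2 + i).
A real fundamental pair from Re and Im of e^((4+2i)t)v: X_1 = e^(4t)(cos(2t)·(-1,-2) + sin(2t)·(0,-1)), X_2 = e^(4t)(sin(2t)·(-1,-2) - cos(2t)·(0,-1)).
General solution: K_1X_1 + K_2X_2.

x(t) = -K_1e^(4t)cos(2t) - K_2e^(4t)sin(2t), z(t) = -K_1e^(4t)sin(2t) - 2K_1e^(4t)cos(2t) - 2K_2e^(4t)sin(2t) + K_2e^(4t)cos(2t)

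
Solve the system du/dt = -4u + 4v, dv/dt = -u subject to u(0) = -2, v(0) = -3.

u(t) = -8te^(-2t) - 2e^(-2t), v(t) = -4te^(-2t) - 3e^(-2t)

Coefficient matrix A = [[-4, 4], [-1, 0]].
Characteristic polynomial det(A - λI) = λ^2 + 4λ + 4 = 0.
Single eigenvalue λ = -2 with algebraic multiplicity 2.
Eigenvector v = (2,1); generalized eigenvector w with (A-λI)w=v is (3,2).
General solution: e^(-2t)[C_1·v + C_2·(t·v + w)].
Applying u(0)=-2, v(0)=-3 gives C_1=5, C_2=-4.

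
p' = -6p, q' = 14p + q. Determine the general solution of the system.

p(t) = c_1e^(-6t), q(t) = -2c_1e^(-6t) - c_2e^(t)

Coefficient matrix A = [[-6, 0], [14, 1]].
Characteristic polynomial det(A - λI) = λ^2 + 5λ - 6 = 0.
Eigenvalues λ = -6, 1.
For λ=-6: (A-λI) row 2 is [14, 7], so an eigenvector is (1, -2).
For λ=1: (A-λI) row 1 is [-7, 0], so an eigenvector is (0, -1).
General solution: c_1e^(-6t)(1,-2) + c_2e^(t)(0,-1).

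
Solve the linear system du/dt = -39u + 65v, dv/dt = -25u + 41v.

Coefficient matrix A = [[-39, 65], [-25, 41]].
Characteristic polynomial det(A - λI) = λ^2 - 2λ + 26 = 0.
Eigenvalues λ = 1 ± 5i (complex conjugate pair).
For λ=1+5i: an eigenvector is (2,1) - i(-3,-2) = (2 + 3i, 1 + 2i).
A real fundamental pair from Re and Im of e^((1+5i)t)v: X_1 = e^(t)(cos(5t)·(2,1) + sin(5t)·(-3,-2)), X_2 = e^(t)(sin(5t)·(2,1) - cos(5t)·(-3,-2)).
General solution: c_1X_1 + c_2X_2.

u(t) = -3c_1e^(t)sin(5t) + 2c_1e^(t)cos(5t) + 2c_2e^(t)sin(5t) + 3c_2e^(t)cos(5t), v(t) = -2c_1e^(t)sin(5t) + c_1e^(t)cos(5t) + c_2e^(t)sin(5t) + 2c_2e^(t)cos(5t)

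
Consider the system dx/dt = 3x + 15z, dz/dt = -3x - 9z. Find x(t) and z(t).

Coefficient matrix A = [[3, 15], [-3, -9]].
Characteristic polynomial det(A - λI) = λ^2 + 6λ + 18 = 0.
Eigenvalues λ = -3 ± 3i (complex conjugate pair).
For λ=-3+3i: an eigenvector is (-1,0) - i(-2,1) = (-1 + 2i, 0 - i).
A real fundamental pair from Re and Im of e^((-3+3i)t)v: X_1 = e^(-3t)(cos(3t)·(-1,0) + sin(3t)·(-2,1)), X_2 = e^(-3t)(sin(3t)·(-1,0) - cos(3t)·(-2,1)).
General solution: C_1X_1 + C_2X_2.

x(t) = -2C_1e^(-3t)sin(3t) - C_1e^(-3t)cos(3t) - C_2e^(-3t)sin(3t) + 2C_2e^(-3t)cos(3t), z(t) = C_1e^(-3t)sin(3t) - C_2e^(-3t)cos(3t)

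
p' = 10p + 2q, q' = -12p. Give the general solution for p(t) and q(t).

Coefficient matrix A = [[10, 2], [-12, 0]].
Characteristic polynomial det(A - λI) = λ^2 - 10λ + 24 = 0.
Eigenvalues λ = 4, 6.
For λ=4: (A-λI) row 1 is [6, 2], so an eigenvector is (-1, 3).
For λ=6: (A-λI) row 1 is [4, 2], so an eigenvector is (-1, 2).
General solution: c_1e^(4t)(-1,3) + c_2e^(6t)(-1,2).

p(t) = -c_1e^(4t) - c_2e^(6t), q(t) = 3c_1e^(4t) + 2c_2e^(6t)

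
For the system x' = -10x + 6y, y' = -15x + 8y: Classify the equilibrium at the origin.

stable spiral

A = [[-10,6],[-15,8]]; det(A-λI) = λ^2 + 2λ + 10.
λ = -1 ± 3i: negative real part.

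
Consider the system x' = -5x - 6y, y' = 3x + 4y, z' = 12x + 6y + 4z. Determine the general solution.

Coefficient matrix A = [[-5, -6, 0], [3, 4, 0], [12, 6, 4]].
det(A - λI) = 0 gives eigenvalues λ = 1, -2, 4.
For λ=1: eigenvector (1,-1,-2).
For λ=-2: eigenvector (2,-1,-3).
For λ=4: eigenvector (0,0,1).
General solution: K_1e^(t)(1,-1,-2) + K_2e^(-2t)(2,-1,-3) + K_3e^(4t)(0,0,1).

x(t) = K_1e^(t) + 2K_2e^(-2t), y(t) = -K_1e^(t) - K_2e^(-2t), z(t) = -2K_1e^(t) - 3K_2e^(-2t) + K_3e^(4t)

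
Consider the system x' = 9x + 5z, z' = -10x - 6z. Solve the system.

x(t) = K_1e^(-t) - K_2e^(4t), z(t) = -2K_1e^(-t) + K_2e^(4t)

Coefficient matrix A = [[9, 5], [-10, -6]].
Characteristic polynomial det(A - λI) = λ^2 - 3λ - 4 = 0.
Eigenvalues λ = -1, 4.
For λ=-1: (A-λI) row 1 is [10, 5], so an eigenvector is (1, -2).
For λ=4: (A-λI) row 1 is [5, 5], so an eigenvector is (-1, 1).
General solution: K_1e^(-t)(1,-2) + K_2e^(4t)(-1,1).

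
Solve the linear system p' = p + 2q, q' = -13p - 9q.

p(t) = -c_1e^(-4t)sin(t) - c_1e^(-4t)cos(t) - c_2e^(-4t)sin(t) + c_2e^(-4t)cos(t), q(t) = 3c_1e^(-4t)sin(t) + 2c_1e^(-4t)cos(t) + 2c_2e^(-4t)sin(t) - 3c_2e^(-4t)cos(t)

Coefficient matrix A = [[1, 2], [-13, -9]].
Characteristic polynomial det(A - λI) = λ^2 + 8λ + 17 = 0.
Eigenvalues λ = -4 ± i (complex conjugate pair).
For λ=-4+i: an eigenvector is (-1,2) - i(-1,3) = (-1 + i, 2 - 3i).
A real fundamental pair from Re and Im of e^((-4+i)t)v: X_1 = e^(-4t)(cos(t)·(-1,2) + sin(t)·(-1,3)), X_2 = e^(-4t)(sin(t)·(-1,2) - cos(t)·(-1,3)).
General solution: c_1X_1 + c_2X_2.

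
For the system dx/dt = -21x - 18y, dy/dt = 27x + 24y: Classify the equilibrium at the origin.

saddle

A = [[-21,-18],[27,24]]; det(A-λI) = λ^2 - 3λ - 18.
λ = 6, -3: opposite signs.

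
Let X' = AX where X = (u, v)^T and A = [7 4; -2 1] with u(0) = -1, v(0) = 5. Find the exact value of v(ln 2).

A = [[7,4],[-2,1]]; eigenvalues λ = 3, 5.
Eigenvectors: (1,-1) for λ=3, (-2,1) for λ=5.
From the initial condition, c_1 = -9, c_2 = -4.
v(ln 2) = (-9)(2^3)(-1) + (-4)(2^5)(1) = -56.

-56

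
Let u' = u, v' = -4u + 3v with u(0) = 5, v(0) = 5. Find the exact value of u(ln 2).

A = [[1,0],[-4,3]]; eigenvalues λ = 3, 1.
Eigenvectors: (0,1) for λ=3, (1,2) for λ=1.
From the initial condition, c_1 = -5, c_2 = 5.
u(ln 2) = (-5)(2^3)(0) + (5)(2^1)(1) = 10.

10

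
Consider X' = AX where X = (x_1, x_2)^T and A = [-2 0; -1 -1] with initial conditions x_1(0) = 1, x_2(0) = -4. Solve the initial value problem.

x_1(t) = e^(-2t), x_2(t) = -5e^(-t) + e^(-2t)

Coefficient matrix A = [[-2, 0], [-1, -1]].
Characteristic polynomial det(A - λI) = λ^2 + 3λ + 2 = 0.
Eigenvalues λ = -1, -2.
For λ=-1: (A-λI) row 1 is [-1, 0], so an eigenvector is (0, 1).
For λ=-2: (A-λI) row 2 is [-1, 1], so an eigenvector is (-1, -1).
General solution: c_1e^(-t)(0,1) + c_2e^(-2t)(-1,-1).
Applying x_1(0)=1, x_2(0)=-4 gives c_1=-5, c_2=-1.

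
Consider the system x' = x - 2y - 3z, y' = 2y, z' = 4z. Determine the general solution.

x(t) = C_1e^(t) - C_2e^(4t) - 2C_3e^(2t), y(t) = C_3e^(2t), z(t) = C_2e^(4t)

Coefficient matrix A = [[1, -2, -3], [0, 2, 0], [0, 0, 4]].
det(A - λI) = 0 gives eigenvalues λ = 1, 4, 2.
For λ=1: eigenvector (1,0,0).
For λ=4: eigenvector (-1,0,1).
For λ=2: eigenvector (-2,1,0).
General solution: C_1e^(t)(1,0,0) + C_2e^(4t)(-1,0,1) + C_3e^(2t)(-2,1,0).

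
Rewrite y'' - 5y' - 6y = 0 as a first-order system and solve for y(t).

y(t) = C_1e^(-t) + C_2e^(6t)

Let x_1 = y, x_2 = y'. Then x_1' = x_2 and x_2' = 6x_1 + 5x_2.
A = [[0,1],[6,5]]; det(A-λI) = λ^2 - 5λ - 6.
Eigenvalues λ = -1, 6 with eigenvectors (1,-1), (1,6).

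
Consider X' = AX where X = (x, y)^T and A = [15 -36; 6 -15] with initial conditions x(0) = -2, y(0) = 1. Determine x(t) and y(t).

x(t) = -12e^(3t) + 10e^(-3t), y(t) = -4e^(3t) + 5e^(-3t)

Coefficient matrix A = [[15, -36], [6, -15]].
Characteristic polynomial det(A - λI) = λ^2 - 9 = 0.
Eigenvalues λ = -3, 3.
For λ=-3: (A-λI) row 1 is [18, -36], so an eigenvector is (-2, -1).
For λ=3: (A-λI) row 1 is [12, -36], so an eigenvector is (3, 1).
General solution: C_1e^(-3t)(-2,-1) + C_2e^(3t)(3,1).
Applying x(0)=-2, y(0)=1 gives C_1=-5, C_2=-4.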